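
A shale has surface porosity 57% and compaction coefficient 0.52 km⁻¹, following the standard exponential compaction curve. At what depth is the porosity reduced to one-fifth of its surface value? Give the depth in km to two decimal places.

n/n₀ = 1/5 ⇒ exp(−β·Z) = 1/5 ⇒ Z = ln(5) / β
Z = 1.6094 / 0.52 = 3.095 km

3.10 km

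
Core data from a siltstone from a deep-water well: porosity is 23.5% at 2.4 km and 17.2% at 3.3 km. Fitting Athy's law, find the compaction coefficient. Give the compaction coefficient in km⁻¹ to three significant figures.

0.347 km⁻¹

Athy: n(Z) = n₀ e^(−kZ) ⇒ n₁/n₂ = e^{k(Z₂−Z₁)} ⇒ k = ln(n₁/n₂)/(Z₂−Z₁)
k = ln(0.235/0.172) / (3.3 − 2.4) = ln(1.366) / 0.9 = 0.3121 / 0.9 = 0.3468 km⁻¹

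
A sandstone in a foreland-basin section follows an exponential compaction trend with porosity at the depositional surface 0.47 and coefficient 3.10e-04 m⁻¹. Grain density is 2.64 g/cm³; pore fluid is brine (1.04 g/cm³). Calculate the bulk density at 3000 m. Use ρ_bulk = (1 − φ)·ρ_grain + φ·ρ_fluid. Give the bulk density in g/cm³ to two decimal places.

Working in km (1 km = 1000 m; β in km⁻¹ = β in m⁻¹ × 1000):
Porosity at depth: n = 0.47·exp(−0.31×3) = 0.47×0.3946 = 0.1854
Bulk density: ρ_b = (1−n)ρ_g + n·ρ_f = 0.8146×2.64 + 0.1854×1.04
       = 2.150 + 0.193 = 2.343 g/cm³

2.34 g/cm³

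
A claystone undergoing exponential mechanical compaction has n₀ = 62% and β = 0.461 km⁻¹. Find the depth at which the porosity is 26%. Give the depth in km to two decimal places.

Invert Athy's law: d = ln(n₀/n) / β
d = ln(0.62/0.26) / 0.461 = ln(2.385) / 0.461 = 0.8690 / 0.461 = 1.885 km

1.89 km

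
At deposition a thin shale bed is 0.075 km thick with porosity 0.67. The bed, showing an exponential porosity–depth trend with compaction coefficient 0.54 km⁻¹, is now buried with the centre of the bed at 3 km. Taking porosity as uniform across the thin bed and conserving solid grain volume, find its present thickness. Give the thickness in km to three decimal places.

0.029 km

Porosity at 3 km: phi = 0.67·exp(−0.54×3) = 0.1326
Solid-volume conservation: h(1−phi) = h₀(1−phi₀) ⇒ h = h₀·(1−phi₀)/(1−phi)
h = 0.075 × (1 − 0.67)/(1 − 0.1326) = 0.075 × 0.3804 = 0.0285 km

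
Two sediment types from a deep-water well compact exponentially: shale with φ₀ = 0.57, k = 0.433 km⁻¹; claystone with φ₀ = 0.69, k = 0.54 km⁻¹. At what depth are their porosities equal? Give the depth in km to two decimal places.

1.79 km

Set φ₀ₐ e^(−kₐd) = φ₀ᵦ e^(−kᵦd) ⇒ ln(φ₀ₐ/φ₀ᵦ) = (kₐ − kᵦ)·d
d = ln(0.57/0.69) / (0.433 − 0.54) = -0.1911 / -0.107 = 1.786 km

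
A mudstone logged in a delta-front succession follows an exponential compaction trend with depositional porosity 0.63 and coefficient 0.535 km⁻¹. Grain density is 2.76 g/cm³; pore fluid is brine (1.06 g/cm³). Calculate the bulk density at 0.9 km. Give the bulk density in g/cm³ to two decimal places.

Porosity at depth: phi = 0.63·exp(−0.535×0.9) = 0.63×0.6179 = 0.3892
Bulk density: ρ_b = (1−phi)ρ_g + phi·ρ_f = 0.6108×2.76 + 0.3892×1.06
       = 1.686 + 0.413 = 2.098 g/cm³

2.10 g/cm³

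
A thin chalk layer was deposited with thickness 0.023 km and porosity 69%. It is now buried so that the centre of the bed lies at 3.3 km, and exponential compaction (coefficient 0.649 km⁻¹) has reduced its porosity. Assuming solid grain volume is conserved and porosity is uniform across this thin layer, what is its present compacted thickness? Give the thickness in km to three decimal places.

0.008 km

Porosity at 3.3 km: phi = 0.69·exp(−0.649×3.3) = 0.0810
Solid-volume conservation: h(1−phi) = h₀(1−phi₀) ⇒ h = h₀·(1−phi₀)/(1−phi)
h = 0.023 × (1 − 0.69)/(1 − 0.0810) = 0.023 × 0.3373 = 0.0078 km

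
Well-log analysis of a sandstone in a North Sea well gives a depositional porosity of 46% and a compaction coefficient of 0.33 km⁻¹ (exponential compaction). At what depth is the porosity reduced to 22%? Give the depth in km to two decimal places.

2.24 km

Invert Athy's law: d = ln(n₀/n) / β
d = ln(0.46/0.22) / 0.33 = ln(2.091) / 0.33 = 0.7376 / 0.33 = 2.235 km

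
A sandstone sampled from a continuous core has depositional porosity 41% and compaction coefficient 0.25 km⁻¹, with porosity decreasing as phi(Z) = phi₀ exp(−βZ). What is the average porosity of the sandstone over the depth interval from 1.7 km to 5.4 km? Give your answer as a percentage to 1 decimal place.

⟨phi⟩ = (1/(Z₂−Z₁)) ∫ phi₀ e^(−βZ) dZ = phi₀·(e^(−β·Z₁) − e^(−β·Z₂)) / (β·(Z₂−Z₁))
e^(−0.25×1.7) = 0.6538; e^(−0.25×5.4) = 0.2592
⟨phi⟩ = 0.41 × (0.6538 − 0.2592) / (0.25 × 3.7) = 0.41 × 0.4265 = 0.1749

17.5%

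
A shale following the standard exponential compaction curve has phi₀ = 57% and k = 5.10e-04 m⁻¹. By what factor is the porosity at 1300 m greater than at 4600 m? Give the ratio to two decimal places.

Working in km (1 km = 1000 m; k in km⁻¹ = k in m⁻¹ × 1000):
phi(d₁)/phi(d₂) = e^(−k·d₁)/e^(−k·d₂) = e^{k(d₂−d₁)}
= exp(0.51 × 3.3) = exp(1.683) = 5.3817

5.38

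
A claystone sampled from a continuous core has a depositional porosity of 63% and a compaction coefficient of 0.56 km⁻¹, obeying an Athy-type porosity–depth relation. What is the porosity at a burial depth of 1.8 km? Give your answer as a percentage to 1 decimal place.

phi = phi₀·exp(−c·d) = 0.63 × exp(−0.56 × 1.8) = 0.63 × exp(−1.008)
  = 0.63 × 0.3649 = 0.2299

23.0%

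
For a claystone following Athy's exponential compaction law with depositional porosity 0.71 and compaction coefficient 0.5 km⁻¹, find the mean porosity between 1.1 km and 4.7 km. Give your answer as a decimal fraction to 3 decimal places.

⟨phi⟩ = (1/(d₂−d₁)) ∫ phi₀ e^(−cd) dd = phi₀·(e^(−c·d₁) − e^(−c·d₂)) / (c·(d₂−d₁))
e^(−0.5×1.1) = 0.5769; e^(−0.5×4.7) = 0.0954
⟨phi⟩ = 0.71 × (0.5769 − 0.0954) / (0.5 × 3.6) = 0.71 × 0.2675 = 0.1900

0.190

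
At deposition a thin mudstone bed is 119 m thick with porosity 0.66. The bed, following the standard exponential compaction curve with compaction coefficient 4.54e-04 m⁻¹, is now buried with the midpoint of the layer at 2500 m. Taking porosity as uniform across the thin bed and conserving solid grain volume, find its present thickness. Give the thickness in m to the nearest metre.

Working in km (1 km = 1000 m; c in km⁻¹ = c in m⁻¹ × 1000):
Porosity at 2.5 km: phi = 0.66·exp(−0.454×2.5) = 0.2121
Solid-volume conservation: h(1−phi) = h₀(1−phi₀) ⇒ h = h₀·(1−phi₀)/(1−phi)
h = 0.119 × (1 − 0.66)/(1 − 0.2121) = 0.119 × 0.4315 = 0.0514 km

51 m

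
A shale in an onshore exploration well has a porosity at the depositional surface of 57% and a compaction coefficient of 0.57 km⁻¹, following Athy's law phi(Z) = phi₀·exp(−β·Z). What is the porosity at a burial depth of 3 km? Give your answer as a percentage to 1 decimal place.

phi = phi₀·exp(−β·Z) = 0.57 × exp(−0.57 × 3) = 0.57 × exp(−1.71)
  = 0.57 × 0.1809 = 0.1031

10.3%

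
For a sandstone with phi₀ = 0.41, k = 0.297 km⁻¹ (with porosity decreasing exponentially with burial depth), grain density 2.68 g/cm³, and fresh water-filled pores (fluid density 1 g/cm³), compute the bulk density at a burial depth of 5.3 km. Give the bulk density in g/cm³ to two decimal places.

2.54 g/cm³

Porosity at depth: phi = 0.41·exp(−0.297×5.3) = 0.41×0.2072 = 0.0849
Bulk density: ρ_b = (1−phi)ρ_g + phi·ρ_f = 0.9151×2.68 + 0.0849×1
       = 2.452 + 0.085 = 2.537 g/cm³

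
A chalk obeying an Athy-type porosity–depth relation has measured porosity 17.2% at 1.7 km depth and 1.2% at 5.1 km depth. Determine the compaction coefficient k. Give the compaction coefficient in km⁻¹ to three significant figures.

0.783 km⁻¹

Athy: n(z) = n₀ e^(−kz) ⇒ n₁/n₂ = e^{k(z₂−z₁)} ⇒ k = ln(n₁/n₂)/(z₂−z₁)
k = ln(0.172/0.012) / (5.1 − 1.7) = ln(14.33) / 3.4 = 2.6626 / 3.4 = 0.7831 km⁻¹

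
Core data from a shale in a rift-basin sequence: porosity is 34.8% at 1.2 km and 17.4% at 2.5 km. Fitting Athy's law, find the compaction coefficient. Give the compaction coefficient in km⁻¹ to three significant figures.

0.533 km⁻¹

Athy: φ(d) = φ₀ e^(−cd) ⇒ φ₁/φ₂ = e^{c(d₂−d₁)} ⇒ c = ln(φ₁/φ₂)/(d₂−d₁)
c = ln(0.348/0.174) / (2.5 − 1.2) = ln(2) / 1.3 = 0.6931 / 1.3 = 0.5332 km⁻¹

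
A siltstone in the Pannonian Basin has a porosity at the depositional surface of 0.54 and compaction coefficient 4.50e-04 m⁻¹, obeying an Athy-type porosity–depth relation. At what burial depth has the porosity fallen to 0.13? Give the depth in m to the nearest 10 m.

Working in km (1 km = 1000 m; β in km⁻¹ = β in m⁻¹ × 1000):
Invert Athy's law: z = ln(φ₀/φ) / β
z = ln(0.54/0.13) / 0.45 = ln(4.154) / 0.45 = 1.4240 / 0.45 = 3.165 km

3160 m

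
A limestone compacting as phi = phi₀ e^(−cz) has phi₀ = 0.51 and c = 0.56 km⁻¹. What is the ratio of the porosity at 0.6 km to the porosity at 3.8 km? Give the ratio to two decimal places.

6.00

phi(z₁)/phi(z₂) = e^(−c·z₁)/e^(−c·z₂) = e^{c(z₂−z₁)}
= exp(0.56 × 3.2) = exp(1.792) = 6.0014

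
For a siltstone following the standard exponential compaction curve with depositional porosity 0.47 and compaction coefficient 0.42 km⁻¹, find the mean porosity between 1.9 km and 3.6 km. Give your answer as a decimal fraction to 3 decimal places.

⟨φ⟩ = (1/(z₂−z₁)) ∫ φ₀ e^(−kz) dz = φ₀·(e^(−k·z₁) − e^(−k·z₂)) / (k·(z₂−z₁))
e^(−0.42×1.9) = 0.4502; e^(−0.42×3.6) = 0.2205
⟨φ⟩ = 0.47 × (0.4502 − 0.2205) / (0.42 × 1.7) = 0.47 × 0.3218 = 0.1512

0.151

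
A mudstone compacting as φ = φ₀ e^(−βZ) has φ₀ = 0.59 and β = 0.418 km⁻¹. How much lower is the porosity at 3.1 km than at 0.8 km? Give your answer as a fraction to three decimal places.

φ(0.8) = 0.59·e^(−0.418×0.8) = 0.4223
φ(3.1) = 0.59·e^(−0.418×3.1) = 0.1615
Δφ = 0.4223 − 0.1615 = 0.2608

0.261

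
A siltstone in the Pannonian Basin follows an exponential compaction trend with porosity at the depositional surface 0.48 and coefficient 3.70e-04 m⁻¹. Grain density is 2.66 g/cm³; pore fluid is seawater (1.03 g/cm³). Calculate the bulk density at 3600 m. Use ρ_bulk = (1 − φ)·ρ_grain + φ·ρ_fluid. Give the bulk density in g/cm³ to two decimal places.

Working in km (1 km = 1000 m; k in km⁻¹ = k in m⁻¹ × 1000):
Porosity at depth: φ = 0.48·exp(−0.37×3.6) = 0.48×0.2639 = 0.1267
Bulk density: ρ_b = (1−φ)ρ_g + φ·ρ_f = 0.8733×2.66 + 0.1267×1.03
       = 2.323 + 0.130 = 2.453 g/cm³

2.45 g/cm³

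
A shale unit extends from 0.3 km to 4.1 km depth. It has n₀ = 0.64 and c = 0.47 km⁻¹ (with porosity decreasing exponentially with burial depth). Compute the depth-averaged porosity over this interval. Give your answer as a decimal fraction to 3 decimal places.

0.259

⟨n⟩ = (1/(Z₂−Z₁)) ∫ n₀ e^(−cZ) dZ = n₀·(e^(−c·Z₁) − e^(−c·Z₂)) / (c·(Z₂−Z₁))
e^(−0.47×0.3) = 0.8685; e^(−0.47×4.1) = 0.1456
⟨n⟩ = 0.64 × (0.8685 − 0.1456) / (0.47 × 3.8) = 0.64 × 0.4048 = 0.2590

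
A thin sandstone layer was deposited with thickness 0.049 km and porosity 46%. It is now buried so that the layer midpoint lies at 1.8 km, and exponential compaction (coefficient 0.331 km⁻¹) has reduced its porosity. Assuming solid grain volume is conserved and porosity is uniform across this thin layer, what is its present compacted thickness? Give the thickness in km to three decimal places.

Porosity at 1.8 km: phi = 0.46·exp(−0.331×1.8) = 0.2535
Solid-volume conservation: h(1−phi) = h₀(1−phi₀) ⇒ h = h₀·(1−phi₀)/(1−phi)
h = 0.049 × (1 − 0.46)/(1 − 0.2535) = 0.049 × 0.7234 = 0.0354 km

0.035 km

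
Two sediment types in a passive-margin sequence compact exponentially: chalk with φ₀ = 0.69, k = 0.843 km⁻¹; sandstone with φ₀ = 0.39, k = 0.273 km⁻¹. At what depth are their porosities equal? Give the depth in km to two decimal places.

Set φ₀ₐ e^(−kₐz) = φ₀ᵦ e^(−kᵦz) ⇒ ln(φ₀ₐ/φ₀ᵦ) = (kₐ − kᵦ)·z
z = ln(0.69/0.39) / (0.843 − 0.273) = 0.5705 / 0.57 = 1.001 km

1.00 km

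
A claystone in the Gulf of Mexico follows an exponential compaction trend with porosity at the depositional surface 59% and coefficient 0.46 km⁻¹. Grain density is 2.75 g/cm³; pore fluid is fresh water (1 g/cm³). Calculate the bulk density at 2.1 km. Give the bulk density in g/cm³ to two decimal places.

Porosity at depth: phi = 0.59·exp(−0.46×2.1) = 0.59×0.3806 = 0.2246
Bulk density: ρ_b = (1−phi)ρ_g + phi·ρ_f = 0.7754×2.75 + 0.2246×1
       = 2.132 + 0.225 = 2.357 g/cm³

2.36 g/cm³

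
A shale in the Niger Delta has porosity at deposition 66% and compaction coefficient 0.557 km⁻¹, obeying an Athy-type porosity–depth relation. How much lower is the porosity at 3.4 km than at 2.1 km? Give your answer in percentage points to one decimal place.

n(2.1) = 0.66·e^(−0.557×2.1) = 0.2049
n(3.4) = 0.66·e^(−0.557×3.4) = 0.0993
Δn = 0.2049 − 0.0993 = 0.1056

10.6 percentage points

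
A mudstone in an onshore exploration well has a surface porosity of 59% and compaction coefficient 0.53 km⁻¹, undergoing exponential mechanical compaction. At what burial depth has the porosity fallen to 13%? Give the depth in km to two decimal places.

Invert Athy's law: Z = ln(n₀/n) / c
Z = ln(0.59/0.13) / 0.53 = ln(4.538) / 0.53 = 1.5126 / 0.53 = 2.854 km

2.85 km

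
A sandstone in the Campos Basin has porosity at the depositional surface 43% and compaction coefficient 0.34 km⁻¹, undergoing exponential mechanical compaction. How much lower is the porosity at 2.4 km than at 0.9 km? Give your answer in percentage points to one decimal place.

phi(0.9) = 0.43·e^(−0.34×0.9) = 0.3166
phi(2.4) = 0.43·e^(−0.34×2.4) = 0.1901
Δphi = 0.3166 − 0.1901 = 0.1265

12.7 percentage points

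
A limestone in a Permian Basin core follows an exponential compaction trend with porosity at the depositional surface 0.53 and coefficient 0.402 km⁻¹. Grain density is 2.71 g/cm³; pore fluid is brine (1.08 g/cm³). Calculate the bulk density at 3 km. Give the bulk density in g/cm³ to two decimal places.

2.45 g/cm³

Porosity at depth: phi = 0.53·exp(−0.402×3) = 0.53×0.2994 = 0.1587
Bulk density: ρ_b = (1−phi)ρ_g + phi·ρ_f = 0.8413×2.71 + 0.1587×1.08
       = 2.280 + 0.171 = 2.451 g/cm³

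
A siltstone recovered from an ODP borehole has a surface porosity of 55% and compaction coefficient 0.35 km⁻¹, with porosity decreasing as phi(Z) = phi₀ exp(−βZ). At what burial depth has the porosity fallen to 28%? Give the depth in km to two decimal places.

1.93 km

Invert Athy's law: Z = ln(phi₀/phi) / β
Z = ln(0.55/0.28) / 0.35 = ln(1.964) / 0.35 = 0.6751 / 0.35 = 1.929 km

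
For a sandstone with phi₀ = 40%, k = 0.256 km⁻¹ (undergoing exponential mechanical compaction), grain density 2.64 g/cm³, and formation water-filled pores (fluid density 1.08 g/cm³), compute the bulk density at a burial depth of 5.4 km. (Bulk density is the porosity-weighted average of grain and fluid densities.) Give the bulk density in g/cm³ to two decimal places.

2.48 g/cm³

Porosity at depth: phi = 0.4·exp(−0.256×5.4) = 0.4×0.2510 = 0.1004
Bulk density: ρ_b = (1−phi)ρ_g + phi·ρ_f = 0.8996×2.64 + 0.1004×1.08
       = 2.375 + 0.108 = 2.483 g/cm³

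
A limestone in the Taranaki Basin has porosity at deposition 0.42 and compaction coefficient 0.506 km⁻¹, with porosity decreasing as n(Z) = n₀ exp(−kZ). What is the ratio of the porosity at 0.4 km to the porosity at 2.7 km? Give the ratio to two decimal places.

n(Z₁)/n(Z₂) = e^(−k·Z₁)/e^(−k·Z₂) = e^{k(Z₂−Z₁)}
= exp(0.506 × 2.3) = exp(1.164) = 3.2021

3.20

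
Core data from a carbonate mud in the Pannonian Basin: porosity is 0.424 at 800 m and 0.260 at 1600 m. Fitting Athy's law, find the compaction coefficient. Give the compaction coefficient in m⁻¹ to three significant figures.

0.000611 m⁻¹

Working in km (1 km = 1000 m; β in km⁻¹ = β in m⁻¹ × 1000):
Athy: phi(d) = phi₀ e^(−βd) ⇒ phi₁/phi₂ = e^{β(d₂−d₁)} ⇒ β = ln(phi₁/phi₂)/(d₂−d₁)
β = ln(0.424/0.26) / (1.6 − 0.8) = ln(1.631) / 0.8 = 0.4891 / 0.8 = 0.6113 km⁻¹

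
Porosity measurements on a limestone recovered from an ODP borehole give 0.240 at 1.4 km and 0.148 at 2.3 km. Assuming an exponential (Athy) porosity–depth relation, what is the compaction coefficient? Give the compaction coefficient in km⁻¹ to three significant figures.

Athy: φ(z) = φ₀ e^(−kz) ⇒ φ₁/φ₂ = e^{k(z₂−z₁)} ⇒ k = ln(φ₁/φ₂)/(z₂−z₁)
k = ln(0.24/0.148) / (2.3 − 1.4) = ln(1.622) / 0.9 = 0.4834 / 0.9 = 0.5371 km⁻¹

0.537 km⁻¹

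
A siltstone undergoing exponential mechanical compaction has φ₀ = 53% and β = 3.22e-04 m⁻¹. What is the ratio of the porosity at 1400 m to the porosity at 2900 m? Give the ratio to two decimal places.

1.62

Working in km (1 km = 1000 m; β in km⁻¹ = β in m⁻¹ × 1000):
φ(z₁)/φ(z₂) = e^(−β·z₁)/e^(−β·z₂) = e^{β(z₂−z₁)}
= exp(0.322 × 1.5) = exp(0.483) = 1.6209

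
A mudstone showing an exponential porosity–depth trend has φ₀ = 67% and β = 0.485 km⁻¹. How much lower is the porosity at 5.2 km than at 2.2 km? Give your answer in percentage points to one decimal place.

17.7 percentage points

φ(2.2) = 0.67·e^(−0.485×2.2) = 0.2305
φ(5.2) = 0.67·e^(−0.485×5.2) = 0.0538
Δφ = 0.2305 − 0.0538 = 0.1767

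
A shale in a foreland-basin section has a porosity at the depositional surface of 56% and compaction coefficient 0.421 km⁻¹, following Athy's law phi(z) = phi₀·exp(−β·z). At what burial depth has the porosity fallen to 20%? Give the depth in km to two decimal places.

2.45 km

Invert Athy's law: z = ln(phi₀/phi) / β
z = ln(0.56/0.2) / 0.421 = ln(2.8) / 0.421 = 1.0296 / 0.421 = 2.446 km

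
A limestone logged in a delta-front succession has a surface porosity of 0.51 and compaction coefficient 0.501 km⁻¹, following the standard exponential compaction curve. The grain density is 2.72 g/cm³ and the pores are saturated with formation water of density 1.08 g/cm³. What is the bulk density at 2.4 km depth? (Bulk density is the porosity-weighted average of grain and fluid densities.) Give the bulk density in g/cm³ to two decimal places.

Porosity at depth: phi = 0.51·exp(−0.501×2.4) = 0.51×0.3005 = 0.1532
Bulk density: ρ_b = (1−phi)ρ_g + phi·ρ_f = 0.8468×2.72 + 0.1532×1.08
       = 2.303 + 0.166 = 2.469 g/cm³

2.47 g/cm³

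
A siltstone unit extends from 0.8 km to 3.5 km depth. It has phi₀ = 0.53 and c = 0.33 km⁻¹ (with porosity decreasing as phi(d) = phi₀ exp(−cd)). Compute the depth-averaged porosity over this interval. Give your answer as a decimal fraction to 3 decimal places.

0.269

⟨phi⟩ = (1/(d₂−d₁)) ∫ phi₀ e^(−cd) dd = phi₀·(e^(−c·d₁) − e^(−c·d₂)) / (c·(d₂−d₁))
e^(−0.33×0.8) = 0.7680; e^(−0.33×3.5) = 0.3151
⟨phi⟩ = 0.53 × (0.7680 − 0.3151) / (0.33 × 2.7) = 0.53 × 0.5083 = 0.2694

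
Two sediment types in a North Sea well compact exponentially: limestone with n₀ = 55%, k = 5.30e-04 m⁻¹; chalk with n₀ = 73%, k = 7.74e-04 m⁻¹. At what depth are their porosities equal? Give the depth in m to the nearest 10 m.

Working in km (1 km = 1000 m; k in km⁻¹ = k in m⁻¹ × 1000):
Set n₀ₐ e^(−kₐZ) = n₀ᵦ e^(−kᵦZ) ⇒ ln(n₀ₐ/n₀ᵦ) = (kₐ − kᵦ)·Z
Z = ln(0.55/0.73) / (0.53 − 0.774) = -0.2831 / -0.244 = 1.160 km

1160 m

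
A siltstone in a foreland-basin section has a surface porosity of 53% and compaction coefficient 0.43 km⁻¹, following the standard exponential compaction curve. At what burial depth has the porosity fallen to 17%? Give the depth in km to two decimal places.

2.64 km

Invert Athy's law: d = ln(phi₀/phi) / c
d = ln(0.53/0.17) / 0.43 = ln(3.118) / 0.43 = 1.1371 / 0.43 = 2.644 km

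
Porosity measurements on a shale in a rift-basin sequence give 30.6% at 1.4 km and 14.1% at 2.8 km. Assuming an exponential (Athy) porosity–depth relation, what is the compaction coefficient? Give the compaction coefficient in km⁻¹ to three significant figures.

Athy: n(Z) = n₀ e^(−kZ) ⇒ n₁/n₂ = e^{k(Z₂−Z₁)} ⇒ k = ln(n₁/n₂)/(Z₂−Z₁)
k = ln(0.306/0.141) / (2.8 − 1.4) = ln(2.17) / 1.4 = 0.7748 / 1.4 = 0.5534 km⁻¹

0.553 km⁻¹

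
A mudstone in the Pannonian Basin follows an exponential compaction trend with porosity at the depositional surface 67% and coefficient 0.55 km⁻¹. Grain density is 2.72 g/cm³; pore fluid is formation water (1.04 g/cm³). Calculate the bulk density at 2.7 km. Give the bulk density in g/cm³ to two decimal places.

2.47 g/cm³

Porosity at depth: φ = 0.67·exp(−0.55×2.7) = 0.67×0.2265 = 0.1518
Bulk density: ρ_b = (1−φ)ρ_g + φ·ρ_f = 0.8482×2.72 + 0.1518×1.04
       = 2.307 + 0.158 = 2.465 g/cm³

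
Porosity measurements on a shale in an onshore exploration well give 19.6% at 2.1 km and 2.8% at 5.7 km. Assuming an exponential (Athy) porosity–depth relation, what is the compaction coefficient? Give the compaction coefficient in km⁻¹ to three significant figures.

Athy: phi(z) = phi₀ e^(−kz) ⇒ phi₁/phi₂ = e^{k(z₂−z₁)} ⇒ k = ln(phi₁/phi₂)/(z₂−z₁)
k = ln(0.196/0.028) / (5.7 − 2.1) = ln(7) / 3.6 = 1.9459 / 3.6 = 0.5405 km⁻¹

0.541 km⁻¹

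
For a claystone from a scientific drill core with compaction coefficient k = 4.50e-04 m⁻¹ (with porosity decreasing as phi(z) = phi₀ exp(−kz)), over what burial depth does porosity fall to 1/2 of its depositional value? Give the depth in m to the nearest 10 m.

Working in km (1 km = 1000 m; k in km⁻¹ = k in m⁻¹ × 1000):
phi/phi₀ = 1/2 ⇒ exp(−k·z) = 1/2 ⇒ z = ln(2) / k
z = 0.6931 / 0.45 = 1.540 km

1540 m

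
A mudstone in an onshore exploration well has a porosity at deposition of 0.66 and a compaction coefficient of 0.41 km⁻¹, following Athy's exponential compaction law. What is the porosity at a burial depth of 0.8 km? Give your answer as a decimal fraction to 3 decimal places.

n = n₀·exp(−c·Z) = 0.66 × exp(−0.41 × 0.8) = 0.66 × exp(−0.328)
  = 0.66 × 0.7204 = 0.4754

0.475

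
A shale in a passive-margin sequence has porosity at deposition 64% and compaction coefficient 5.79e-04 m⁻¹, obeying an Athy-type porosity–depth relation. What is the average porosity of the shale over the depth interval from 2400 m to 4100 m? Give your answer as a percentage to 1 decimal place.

10.1%

Working in km (1 km = 1000 m; k in km⁻¹ = k in m⁻¹ × 1000):
⟨phi⟩ = (1/(d₂−d₁)) ∫ phi₀ e^(−kd) dd = phi₀·(e^(−k·d₁) − e^(−k·d₂)) / (k·(d₂−d₁))
e^(−0.579×2.4) = 0.2492; e^(−0.579×4.1) = 0.0931
⟨phi⟩ = 0.64 × (0.2492 − 0.0931) / (0.579 × 1.7) = 0.64 × 0.1585 = 0.1015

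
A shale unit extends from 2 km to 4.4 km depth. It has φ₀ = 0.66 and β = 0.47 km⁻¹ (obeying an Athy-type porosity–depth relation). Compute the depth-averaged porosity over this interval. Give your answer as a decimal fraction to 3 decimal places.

0.155

⟨φ⟩ = (1/(z₂−z₁)) ∫ φ₀ e^(−βz) dz = φ₀·(e^(−β·z₁) − e^(−β·z₂)) / (β·(z₂−z₁))
e^(−0.47×2) = 0.3906; e^(−0.47×4.4) = 0.1264
⟨φ⟩ = 0.66 × (0.3906 − 0.1264) / (0.47 × 2.4) = 0.66 × 0.2342 = 0.1546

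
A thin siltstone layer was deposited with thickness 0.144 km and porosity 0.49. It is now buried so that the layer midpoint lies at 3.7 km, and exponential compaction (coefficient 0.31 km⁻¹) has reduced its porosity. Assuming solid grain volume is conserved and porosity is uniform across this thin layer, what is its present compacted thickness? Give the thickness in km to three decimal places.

Porosity at 3.7 km: φ = 0.49·exp(−0.31×3.7) = 0.1556
Solid-volume conservation: h(1−φ) = h₀(1−φ₀) ⇒ h = h₀·(1−φ₀)/(1−φ)
h = 0.144 × (1 − 0.49)/(1 − 0.1556) = 0.144 × 0.6040 = 0.0870 km

0.087 km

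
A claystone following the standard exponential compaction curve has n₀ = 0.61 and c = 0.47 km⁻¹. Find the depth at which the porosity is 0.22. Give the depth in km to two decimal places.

Invert Athy's law: z = ln(n₀/n) / c
z = ln(0.61/0.22) / 0.47 = ln(2.773) / 0.47 = 1.0198 / 0.47 = 2.170 km

2.17 km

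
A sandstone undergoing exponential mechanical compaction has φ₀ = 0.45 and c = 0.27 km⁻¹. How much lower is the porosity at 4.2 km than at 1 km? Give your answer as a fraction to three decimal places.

φ(1) = 0.45·e^(−0.27×1) = 0.3435
φ(4.2) = 0.45·e^(−0.27×4.2) = 0.1448
Δφ = 0.3435 − 0.1448 = 0.1987

0.199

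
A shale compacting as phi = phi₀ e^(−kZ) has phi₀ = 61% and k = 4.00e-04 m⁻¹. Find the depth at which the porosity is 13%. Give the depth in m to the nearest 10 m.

Working in km (1 km = 1000 m; k in km⁻¹ = k in m⁻¹ × 1000):
Invert Athy's law: Z = ln(phi₀/phi) / k
Z = ln(0.61/0.13) / 0.4 = ln(4.692) / 0.4 = 1.5459 / 0.4 = 3.865 km

3860 m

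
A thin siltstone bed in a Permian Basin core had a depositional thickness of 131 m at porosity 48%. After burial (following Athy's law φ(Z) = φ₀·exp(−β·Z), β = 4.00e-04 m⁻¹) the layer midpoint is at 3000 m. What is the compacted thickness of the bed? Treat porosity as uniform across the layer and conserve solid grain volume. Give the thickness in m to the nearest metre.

80 m

Working in km (1 km = 1000 m; β in km⁻¹ = β in m⁻¹ × 1000):
Porosity at 3 km: φ = 0.48·exp(−0.4×3) = 0.1446
Solid-volume conservation: h(1−φ) = h₀(1−φ₀) ⇒ h = h₀·(1−φ₀)/(1−φ)
h = 0.131 × (1 − 0.48)/(1 − 0.1446) = 0.131 × 0.6079 = 0.0796 km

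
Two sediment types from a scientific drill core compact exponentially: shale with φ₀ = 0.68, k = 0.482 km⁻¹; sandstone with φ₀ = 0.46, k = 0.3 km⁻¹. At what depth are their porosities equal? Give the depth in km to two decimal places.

2.15 km

Set φ₀ₐ e^(−kₐd) = φ₀ᵦ e^(−kᵦd) ⇒ ln(φ₀ₐ/φ₀ᵦ) = (kₐ − kᵦ)·d
d = ln(0.68/0.46) / (0.482 − 0.3) = 0.3909 / 0.182 = 2.148 km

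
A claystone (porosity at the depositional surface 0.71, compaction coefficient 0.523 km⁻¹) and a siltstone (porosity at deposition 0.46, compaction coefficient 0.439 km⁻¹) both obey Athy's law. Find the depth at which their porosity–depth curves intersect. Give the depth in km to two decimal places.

Set phi₀ₐ e^(−βₐd) = phi₀ᵦ e^(−βᵦd) ⇒ ln(phi₀ₐ/phi₀ᵦ) = (βₐ − βᵦ)·d
d = ln(0.71/0.46) / (0.523 − 0.439) = 0.4340 / 0.084 = 5.167 km

5.17 km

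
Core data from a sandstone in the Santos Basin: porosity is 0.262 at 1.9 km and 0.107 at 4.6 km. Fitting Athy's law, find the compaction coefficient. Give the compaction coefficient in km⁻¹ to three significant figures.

0.332 km⁻¹

Athy: phi(d) = phi₀ e^(−cd) ⇒ phi₁/phi₂ = e^{c(d₂−d₁)} ⇒ c = ln(phi₁/phi₂)/(d₂−d₁)
c = ln(0.262/0.107) / (4.6 − 1.9) = ln(2.449) / 2.7 = 0.8955 / 2.7 = 0.3317 km⁻¹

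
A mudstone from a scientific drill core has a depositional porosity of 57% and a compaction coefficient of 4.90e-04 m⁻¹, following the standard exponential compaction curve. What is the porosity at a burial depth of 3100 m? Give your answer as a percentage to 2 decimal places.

Working in km (1 km = 1000 m; β in km⁻¹ = β in m⁻¹ × 1000):
phi = phi₀·exp(−β·z) = 0.57 × exp(−0.49 × 3.1) = 0.57 × exp(−1.519)
  = 0.57 × 0.2189 = 0.1248

12.48%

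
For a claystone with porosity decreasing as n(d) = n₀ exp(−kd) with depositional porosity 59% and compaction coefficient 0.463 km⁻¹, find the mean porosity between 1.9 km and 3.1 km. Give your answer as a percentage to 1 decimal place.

⟨n⟩ = (1/(d₂−d₁)) ∫ n₀ e^(−kd) dd = n₀·(e^(−k·d₁) − e^(−k·d₂)) / (k·(d₂−d₁))
e^(−0.463×1.9) = 0.4149; e^(−0.463×3.1) = 0.2380
⟨n⟩ = 0.59 × (0.4149 − 0.2380) / (0.463 × 1.2) = 0.59 × 0.3183 = 0.1878

18.8%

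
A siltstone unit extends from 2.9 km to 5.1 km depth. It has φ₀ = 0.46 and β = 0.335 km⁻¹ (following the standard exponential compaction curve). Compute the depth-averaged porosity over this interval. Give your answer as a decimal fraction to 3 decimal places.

⟨φ⟩ = (1/(d₂−d₁)) ∫ φ₀ e^(−βd) dd = φ₀·(e^(−β·d₁) − e^(−β·d₂)) / (β·(d₂−d₁))
e^(−0.335×2.9) = 0.3785; e^(−0.335×5.1) = 0.1811
⟨φ⟩ = 0.46 × (0.3785 − 0.1811) / (0.335 × 2.2) = 0.46 × 0.2678 = 0.1232

0.123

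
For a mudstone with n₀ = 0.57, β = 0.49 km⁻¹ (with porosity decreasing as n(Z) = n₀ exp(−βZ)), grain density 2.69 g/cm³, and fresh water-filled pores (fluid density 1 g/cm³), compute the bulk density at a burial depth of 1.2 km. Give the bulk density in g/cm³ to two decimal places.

Porosity at depth: n = 0.57·exp(−0.49×1.2) = 0.57×0.5554 = 0.3166
Bulk density: ρ_b = (1−n)ρ_g + n·ρ_f = 0.6834×2.69 + 0.3166×1
       = 1.838 + 0.317 = 2.155 g/cm³

2.15 g/cm³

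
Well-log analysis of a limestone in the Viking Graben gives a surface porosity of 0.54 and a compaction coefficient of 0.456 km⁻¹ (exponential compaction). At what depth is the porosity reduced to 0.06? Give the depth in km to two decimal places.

4.82 km

Invert Athy's law: z = ln(phi₀/phi) / β
z = ln(0.54/0.06) / 0.456 = ln(9) / 0.456 = 2.1972 / 0.456 = 4.818 km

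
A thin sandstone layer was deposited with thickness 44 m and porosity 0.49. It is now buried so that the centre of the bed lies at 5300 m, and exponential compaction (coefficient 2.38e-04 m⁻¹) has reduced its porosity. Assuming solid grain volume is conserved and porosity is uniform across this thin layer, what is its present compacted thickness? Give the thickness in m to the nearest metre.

26 m

Working in km (1 km = 1000 m; c in km⁻¹ = c in m⁻¹ × 1000):
Porosity at 5.3 km: phi = 0.49·exp(−0.238×5.3) = 0.1388
Solid-volume conservation: h(1−phi) = h₀(1−phi₀) ⇒ h = h₀·(1−phi₀)/(1−phi)
h = 0.044 × (1 − 0.49)/(1 − 0.1388) = 0.044 × 0.5922 = 0.0261 km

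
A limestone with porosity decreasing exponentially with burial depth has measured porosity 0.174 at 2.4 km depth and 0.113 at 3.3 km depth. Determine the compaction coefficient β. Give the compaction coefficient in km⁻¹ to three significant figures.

Athy: phi(z) = phi₀ e^(−βz) ⇒ phi₁/phi₂ = e^{β(z₂−z₁)} ⇒ β = ln(phi₁/phi₂)/(z₂−z₁)
β = ln(0.174/0.113) / (3.3 − 2.4) = ln(1.54) / 0.9 = 0.4317 / 0.9 = 0.4796 km⁻¹

0.480 km⁻¹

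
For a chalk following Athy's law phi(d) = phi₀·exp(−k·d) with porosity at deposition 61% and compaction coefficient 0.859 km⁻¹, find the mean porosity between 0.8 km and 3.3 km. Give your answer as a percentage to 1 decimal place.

⟨phi⟩ = (1/(d₂−d₁)) ∫ phi₀ e^(−kd) dd = phi₀·(e^(−k·d₁) − e^(−k·d₂)) / (k·(d₂−d₁))
e^(−0.859×0.8) = 0.5030; e^(−0.859×3.3) = 0.0587
⟨phi⟩ = 0.61 × (0.5030 − 0.0587) / (0.859 × 2.5) = 0.61 × 0.2069 = 0.1262

12.6%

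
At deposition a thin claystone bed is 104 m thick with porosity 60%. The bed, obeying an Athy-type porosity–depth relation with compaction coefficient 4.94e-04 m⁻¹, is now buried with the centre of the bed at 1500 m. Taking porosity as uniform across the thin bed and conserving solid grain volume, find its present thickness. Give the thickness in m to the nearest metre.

58 m

Working in km (1 km = 1000 m; k in km⁻¹ = k in m⁻¹ × 1000):
Porosity at 1.5 km: φ = 0.6·exp(−0.494×1.5) = 0.2860
Solid-volume conservation: h(1−φ) = h₀(1−φ₀) ⇒ h = h₀·(1−φ₀)/(1−φ)
h = 0.104 × (1 − 0.6)/(1 − 0.2860) = 0.104 × 0.5602 = 0.0583 km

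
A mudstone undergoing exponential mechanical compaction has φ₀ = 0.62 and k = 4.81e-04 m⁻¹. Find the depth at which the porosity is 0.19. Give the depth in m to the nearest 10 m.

Working in km (1 km = 1000 m; k in km⁻¹ = k in m⁻¹ × 1000):
Invert Athy's law: Z = ln(φ₀/φ) / k
Z = ln(0.62/0.19) / 0.481 = ln(3.263) / 0.481 = 1.1827 / 0.481 = 2.459 km

2460 m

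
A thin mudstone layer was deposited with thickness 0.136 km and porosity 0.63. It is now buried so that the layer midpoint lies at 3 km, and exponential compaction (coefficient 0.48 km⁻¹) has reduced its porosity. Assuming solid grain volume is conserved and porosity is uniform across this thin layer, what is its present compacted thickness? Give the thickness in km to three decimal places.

Porosity at 3 km: φ = 0.63·exp(−0.48×3) = 0.1493
Solid-volume conservation: h(1−φ) = h₀(1−φ₀) ⇒ h = h₀·(1−φ₀)/(1−φ)
h = 0.136 × (1 − 0.63)/(1 − 0.1493) = 0.136 × 0.4349 = 0.0591 km

0.059 km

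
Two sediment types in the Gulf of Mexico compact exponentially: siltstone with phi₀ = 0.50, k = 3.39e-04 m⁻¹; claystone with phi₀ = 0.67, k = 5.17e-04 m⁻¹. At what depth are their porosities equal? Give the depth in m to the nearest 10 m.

Working in km (1 km = 1000 m; k in km⁻¹ = k in m⁻¹ × 1000):
Set phi₀ₐ e^(−kₐZ) = phi₀ᵦ e^(−kᵦZ) ⇒ ln(phi₀ₐ/phi₀ᵦ) = (kₐ − kᵦ)·Z
Z = ln(0.5/0.67) / (0.339 − 0.517) = -0.2927 / -0.178 = 1.644 km

1640 m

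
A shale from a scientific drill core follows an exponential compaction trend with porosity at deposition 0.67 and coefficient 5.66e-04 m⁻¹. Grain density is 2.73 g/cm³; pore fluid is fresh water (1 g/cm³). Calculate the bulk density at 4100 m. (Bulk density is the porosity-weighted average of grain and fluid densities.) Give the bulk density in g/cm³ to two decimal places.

2.62 g/cm³

Working in km (1 km = 1000 m; c in km⁻¹ = c in m⁻¹ × 1000):
Porosity at depth: phi = 0.67·exp(−0.566×4.1) = 0.67×0.0982 = 0.0658
Bulk density: ρ_b = (1−phi)ρ_g + phi·ρ_f = 0.9342×2.73 + 0.0658×1
       = 2.550 + 0.066 = 2.616 g/cm³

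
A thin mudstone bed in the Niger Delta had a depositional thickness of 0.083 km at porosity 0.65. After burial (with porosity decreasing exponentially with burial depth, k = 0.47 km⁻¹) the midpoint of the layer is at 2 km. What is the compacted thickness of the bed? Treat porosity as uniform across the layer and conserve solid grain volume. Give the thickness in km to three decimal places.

0.039 km

Porosity at 2 km: n = 0.65·exp(−0.47×2) = 0.2539
Solid-volume conservation: h(1−n) = h₀(1−n₀) ⇒ h = h₀·(1−n₀)/(1−n)
h = 0.083 × (1 − 0.65)/(1 − 0.2539) = 0.083 × 0.4691 = 0.0389 km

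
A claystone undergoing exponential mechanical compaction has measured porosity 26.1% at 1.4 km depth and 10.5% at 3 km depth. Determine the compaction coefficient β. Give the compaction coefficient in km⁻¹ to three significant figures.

Athy: phi(d) = phi₀ e^(−βd) ⇒ phi₁/phi₂ = e^{β(d₂−d₁)} ⇒ β = ln(phi₁/phi₂)/(d₂−d₁)
β = ln(0.261/0.105) / (3 − 1.4) = ln(2.486) / 1.6 = 0.9106 / 1.6 = 0.5691 km⁻¹

0.569 km⁻¹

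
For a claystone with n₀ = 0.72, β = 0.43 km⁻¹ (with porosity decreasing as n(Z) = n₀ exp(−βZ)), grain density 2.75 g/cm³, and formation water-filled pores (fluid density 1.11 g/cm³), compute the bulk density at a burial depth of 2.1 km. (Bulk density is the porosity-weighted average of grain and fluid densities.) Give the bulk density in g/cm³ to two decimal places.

Porosity at depth: n = 0.72·exp(−0.43×2.1) = 0.72×0.4054 = 0.2919
Bulk density: ρ_b = (1−n)ρ_g + n·ρ_f = 0.7081×2.75 + 0.2919×1.11
       = 1.947 + 0.324 = 2.271 g/cm³

2.27 g/cm³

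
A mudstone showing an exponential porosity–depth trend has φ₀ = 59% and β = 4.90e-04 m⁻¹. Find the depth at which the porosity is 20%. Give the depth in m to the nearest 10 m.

2210 m

Working in km (1 km = 1000 m; β in km⁻¹ = β in m⁻¹ × 1000):
Invert Athy's law: d = ln(φ₀/φ) / β
d = ln(0.59/0.2) / 0.49 = ln(2.95) / 0.49 = 1.0818 / 0.49 = 2.208 km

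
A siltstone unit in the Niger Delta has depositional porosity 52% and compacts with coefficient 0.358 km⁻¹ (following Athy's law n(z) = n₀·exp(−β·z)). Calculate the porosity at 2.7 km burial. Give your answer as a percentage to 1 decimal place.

19.8%

n = n₀·exp(−β·z) = 0.52 × exp(−0.358 × 2.7) = 0.52 × exp(−0.9666)
  = 0.52 × 0.3804 = 0.1978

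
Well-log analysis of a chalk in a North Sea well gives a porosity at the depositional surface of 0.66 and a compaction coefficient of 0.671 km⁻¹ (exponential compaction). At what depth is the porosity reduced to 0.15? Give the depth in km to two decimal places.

Invert Athy's law: z = ln(n₀/n) / β
z = ln(0.66/0.15) / 0.671 = ln(4.4) / 0.671 = 1.4816 / 0.671 = 2.208 km

2.21 km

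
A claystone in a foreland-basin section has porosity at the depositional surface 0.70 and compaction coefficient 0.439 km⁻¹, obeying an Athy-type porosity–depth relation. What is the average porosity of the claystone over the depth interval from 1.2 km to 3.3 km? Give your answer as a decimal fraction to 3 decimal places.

⟨phi⟩ = (1/(z₂−z₁)) ∫ phi₀ e^(−βz) dz = phi₀·(e^(−β·z₁) − e^(−β·z₂)) / (β·(z₂−z₁))
e^(−0.439×1.2) = 0.5905; e^(−0.439×3.3) = 0.2349
⟨phi⟩ = 0.7 × (0.5905 − 0.2349) / (0.439 × 2.1) = 0.7 × 0.3857 = 0.2700

0.270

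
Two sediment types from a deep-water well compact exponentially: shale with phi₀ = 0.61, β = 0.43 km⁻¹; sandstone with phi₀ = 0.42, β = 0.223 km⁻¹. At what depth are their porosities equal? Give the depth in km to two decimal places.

1.80 km

Set phi₀ₐ e^(−βₐZ) = phi₀ᵦ e^(−βᵦZ) ⇒ ln(phi₀ₐ/phi₀ᵦ) = (βₐ − βᵦ)·Z
Z = ln(0.61/0.42) / (0.43 − 0.223) = 0.3732 / 0.207 = 1.803 km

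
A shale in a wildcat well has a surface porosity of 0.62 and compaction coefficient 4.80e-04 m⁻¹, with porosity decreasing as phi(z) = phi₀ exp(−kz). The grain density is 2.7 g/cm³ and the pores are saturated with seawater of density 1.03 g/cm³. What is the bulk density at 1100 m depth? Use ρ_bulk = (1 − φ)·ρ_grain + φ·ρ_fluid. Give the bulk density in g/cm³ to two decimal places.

2.09 g/cm³

Working in km (1 km = 1000 m; k in km⁻¹ = k in m⁻¹ × 1000):
Porosity at depth: phi = 0.62·exp(−0.48×1.1) = 0.62×0.5898 = 0.3657
Bulk density: ρ_b = (1−phi)ρ_g + phi·ρ_f = 0.6343×2.7 + 0.3657×1.03
       = 1.713 + 0.377 = 2.089 g/cm³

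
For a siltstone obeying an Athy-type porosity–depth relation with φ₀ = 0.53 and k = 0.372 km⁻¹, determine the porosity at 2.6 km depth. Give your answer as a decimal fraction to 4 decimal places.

φ = φ₀·exp(−k·Z) = 0.53 × exp(−0.372 × 2.6) = 0.53 × exp(−0.9672)
  = 0.53 × 0.3801 = 0.2015

0.2015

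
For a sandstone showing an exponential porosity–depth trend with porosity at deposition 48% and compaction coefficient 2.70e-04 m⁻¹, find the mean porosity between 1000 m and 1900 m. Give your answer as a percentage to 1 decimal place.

Working in km (1 km = 1000 m; c in km⁻¹ = c in m⁻¹ × 1000):
⟨phi⟩ = (1/(Z₂−Z₁)) ∫ phi₀ e^(−cZ) dZ = phi₀·(e^(−c·Z₁) − e^(−c·Z₂)) / (c·(Z₂−Z₁))
e^(−0.27×1) = 0.7634; e^(−0.27×1.9) = 0.5987
⟨phi⟩ = 0.48 × (0.7634 − 0.5987) / (0.27 × 0.9) = 0.48 × 0.6777 = 0.3253

32.5%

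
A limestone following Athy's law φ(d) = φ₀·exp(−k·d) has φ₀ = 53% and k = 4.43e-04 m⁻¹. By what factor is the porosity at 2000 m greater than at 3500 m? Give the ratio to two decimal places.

1.94

Working in km (1 km = 1000 m; k in km⁻¹ = k in m⁻¹ × 1000):
φ(d₁)/φ(d₂) = e^(−k·d₁)/e^(−k·d₂) = e^{k(d₂−d₁)}
= exp(0.443 × 1.5) = exp(0.6645) = 1.9435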